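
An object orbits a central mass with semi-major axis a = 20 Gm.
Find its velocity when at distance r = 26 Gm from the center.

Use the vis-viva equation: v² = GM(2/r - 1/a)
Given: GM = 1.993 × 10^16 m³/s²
a = 20 Gm = 2 × 10^10 m
r = 26 Gm = 2.6 × 10^10 m
GM = 1.993 × 10^16 m³/s²
2/r − 1/a = 7.69231 × 10^-11 − 5 × 10^-11 = 2.69231 × 10^-11 m⁻¹
v² = GM (2/r − 1/a) = 536577 m²/s²
v = 732.514 m/s ≈ 732.5 m/s

Final answer: 732.5 m/s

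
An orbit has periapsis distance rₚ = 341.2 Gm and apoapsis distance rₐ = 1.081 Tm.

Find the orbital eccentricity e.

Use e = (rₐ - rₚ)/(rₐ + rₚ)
rₚ = 341.2 Gm = 3.412 × 10^11 m
rₐ = 1.081 Tm = 1.081 × 10^12 m
rₐ − rₚ = 7.398 × 10^11 m
rₐ + rₚ = 1.4222 × 10^12 m
e = (rₐ − rₚ)/(rₐ + rₚ) = 0.52018

Final answer: e = 0.5202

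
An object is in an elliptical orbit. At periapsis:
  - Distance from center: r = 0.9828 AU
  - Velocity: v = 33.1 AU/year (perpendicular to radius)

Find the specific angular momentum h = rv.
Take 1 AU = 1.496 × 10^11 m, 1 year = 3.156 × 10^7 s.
r = 0.9828 AU = 1.47027 × 10^11 m
v = 33.1 AU/year = 156900 m/s
h = rv = 1.47027 × 10^11 × 156900 = 2.30685 × 10^16 m²/s ≈ 2.307 × 10^16 m²/s

Final answer: h = 2.307 × 10^16 m²/s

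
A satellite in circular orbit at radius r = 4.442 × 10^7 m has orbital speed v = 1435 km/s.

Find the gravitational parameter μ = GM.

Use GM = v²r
r = 4.442 × 10^7 m
v = 1435 km/s = 1.435 × 10^6 m/s
v² = 2.05922 × 10^12 m²/s²
GM = v²r = 2.05922 × 10^12 × 4.442 × 10^7 = 9.14708 × 10^19 m³/s²
GM ≈ 9.147 × 10^19 m³/s²

Final answer: GM = 9.147 × 10^19 m³/s²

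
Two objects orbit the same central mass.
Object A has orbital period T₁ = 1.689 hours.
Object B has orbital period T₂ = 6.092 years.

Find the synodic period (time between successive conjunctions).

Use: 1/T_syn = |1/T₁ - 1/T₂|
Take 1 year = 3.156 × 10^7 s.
T₁ = 1.689 hours = 6080.4 s
T₂ = 6.092 years = 1.92264 × 10^8 s
1/T₁ = 0.000164463 s⁻¹
1/T₂ = 5.20119 × 10^-9 s⁻¹
|1/T₁ − 1/T₂| = 0.000164458 s⁻¹
T_syn = 1 / |1/T₁ − 1/T₂| = 6080.59 s ≈ 1.689 hours

Final answer: T_syn = 1.689 hours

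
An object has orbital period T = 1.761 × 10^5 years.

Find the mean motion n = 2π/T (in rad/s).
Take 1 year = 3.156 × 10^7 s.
T = 1.761 × 10^5 years = 5.55772 × 10^12 s
n = 2π / (5.55772 × 10^12 s) = 1.13053 × 10^-12 rad/s ≈ 1.131 × 10^-12 rad/s

Final answer: n = 1.131 × 10^-12 rad/s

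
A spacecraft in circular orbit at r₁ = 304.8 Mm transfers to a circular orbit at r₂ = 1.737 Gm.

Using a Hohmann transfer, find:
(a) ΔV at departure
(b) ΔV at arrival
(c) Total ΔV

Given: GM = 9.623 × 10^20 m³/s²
r₁ = 304.8 Mm = 3.048 × 10^8 m
r₂ = 1.737 Gm = 1.737 × 10^9 m
GM = 9.623 × 10^20 m³/s²
Transfer ellipse: a_t = (r₁ + r₂)/2 = 1.0209 × 10^9 m
Circular speed at r₁: v₁ = √(GM/r₁) = 1.77684 × 10^6 m/s
Transfer speed at r₁ (periapsis): v₁ₜ = √(GM(2/r₁ − 1/a_t)) = 2.31769 × 10^6 m/s
(a) ΔV₁ = v₁ₜ − v₁ = 540856 m/s ≈ 540.9 km/s
Circular speed at r₂: v₂ = √(GM/r₂) = 744313 m/s
Transfer speed at r₂ (apoapsis): v₂ₜ = √(GM(2/r₂ − 1/a_t)) = 406697 m/s
(b) ΔV₂ = v₂ − v₂ₜ = 337615 m/s ≈ 337.6 km/s
(c) ΔV_total = ΔV₁ + ΔV₂ = 878471 m/s ≈ 878.5 km/s

Final answer:
(a) ΔV₁ = 540.9 km/s
(b) ΔV₂ = 337.6 km/s
(c) ΔV_total = 878.5 km/s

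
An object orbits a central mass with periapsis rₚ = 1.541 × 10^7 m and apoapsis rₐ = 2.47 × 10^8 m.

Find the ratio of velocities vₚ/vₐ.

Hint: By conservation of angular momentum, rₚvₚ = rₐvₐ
rₚ = 1.541 × 10^7 m
rₐ = 2.47 × 10^8 m
rₚvₚ = rₐvₐ  ⇒  vₚ/vₐ = rₐ/rₚ
vₚ/vₐ = (2.47 × 10^8) / (1.541 × 10^7) = 16.0286

Final answer: vₚ/vₐ = 16.03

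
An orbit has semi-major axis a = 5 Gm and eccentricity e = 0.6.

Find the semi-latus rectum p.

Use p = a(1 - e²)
a = 5 Gm = 5 × 10^9 m
e = 0.6,  e² = 0.36,  1 − e² = 0.64
p = a(1 − e²) = 5 × 10^9 m × 0.64 = 3.2 × 10^9 m ≈ 3.2 Gm

Final answer: p = 3.2 Gm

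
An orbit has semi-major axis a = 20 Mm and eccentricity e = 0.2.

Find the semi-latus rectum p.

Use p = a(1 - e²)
a = 20 Mm = 2 × 10^7 m
e = 0.2,  e² = 0.04,  1 − e² = 0.96
p = a(1 − e²) = 2 × 10^7 m × 0.96 = 1.92 × 10^7 m ≈ 19.2 Mm

Final answer: p = 19.2 Mm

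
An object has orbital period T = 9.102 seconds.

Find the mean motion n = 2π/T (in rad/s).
T = 9.102 seconds
n = 2π / 9.102 s = 0.690308 rad/s ≈ 0.6903 rad/s

Final answer: n = 0.6903 rad/s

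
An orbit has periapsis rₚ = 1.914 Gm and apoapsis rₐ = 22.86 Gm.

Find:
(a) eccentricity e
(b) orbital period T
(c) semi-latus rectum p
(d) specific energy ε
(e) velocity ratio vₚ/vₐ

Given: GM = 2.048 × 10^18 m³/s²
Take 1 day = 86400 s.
rₚ = 1.914 Gm = 1.914 × 10^9 m
rₐ = 22.86 Gm = 2.286 × 10^10 m
GM = 2.048 × 10^18 m³/s²
a = (rₚ + rₐ)/2 = 1.2387 × 10^10 m
e = (rₐ − rₚ)/(rₐ + rₚ) = (2.0946 × 10^10) / (2.4774 × 10^10) = 0.845483
(a) e = 0.845483 ≈ 0.8455
(b) a³ = 1.90063 × 10^30 m³;  T = 2π √(a³/GM) = 2π × 963350 s = 6.05291 × 10^6 s ≈ 70.06 days
(c) 1 − e² = 0.285158;  p = a(1 − e²) = 1.2387 × 10^10 × 0.285158 = 3.53225 × 10^9 m ≈ 3.532 Gm
(d) 2a = 2.4774 × 10^10 m;  ε = −GM/(2a) = -8.26673 × 10^7 J/kg ≈ -82.67 MJ/kg
(e) vₚ/vₐ = rₐ/rₚ (angular momentum) = (2.286 × 10^10) / (1.914 × 10^9) = 11.9436 ≈ 11.94

Final answer:
(a) eccentricity e = 0.8455
(b) orbital period T = 70.06 days
(c) semi-latus rectum p = 3.532 Gm
(d) specific energy ε = -82.67 MJ/kg
(e) velocity ratio vₚ/vₐ = 11.94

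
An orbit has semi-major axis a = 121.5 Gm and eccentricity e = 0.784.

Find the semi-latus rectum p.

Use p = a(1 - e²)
a = 121.5 Gm = 1.215 × 10^11 m
e = 0.784,  e² = 0.614656,  1 − e² = 0.385344
p = a(1 − e²) = 1.215 × 10^11 m × 0.385344 = 4.68193 × 10^10 m ≈ 46.82 Gm

Final answer: p = 46.82 Gm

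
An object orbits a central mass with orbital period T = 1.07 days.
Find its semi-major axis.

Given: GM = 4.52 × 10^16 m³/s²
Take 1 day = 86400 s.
T = 1.07 days = 92448 s
GM = 4.52 × 10^16 m³/s²
Kepler's third law: a³ = GM T² / (4π²)
T² = 8.54663 × 10^9 s²
a³ = (4.52 × 10^16) × (8.54663 × 10^9) / (4π²) = 9.78529 × 10^24 m³
a = (a³)^(1/3) = 2.1389 × 10^8 m ≈ 213.9 Mm

Final answer: 213.9 Mm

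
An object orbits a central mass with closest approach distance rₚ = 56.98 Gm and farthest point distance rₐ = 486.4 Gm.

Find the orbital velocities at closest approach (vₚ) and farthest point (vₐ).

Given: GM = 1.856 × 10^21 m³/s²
rₚ = 56.98 Gm = 5.698 × 10^10 m
rₐ = 486.4 Gm = 4.864 × 10^11 m
GM = 1.856 × 10^21 m³/s²
a = (rₚ + rₐ)/2 = 2.7169 × 10^11 m
Vis-viva: v² = GM (2/r − 1/a)
vₚ² = 1.856 × 10^21 × (3.51 × 10^-11 − 3.68067 × 10^-12) = 5.83144 × 10^10 m²/s²
vₚ = 241484 m/s ≈ 241.5 km/s
vₐ² = 1.856 × 10^21 × (4.11184 × 10^-12 − 3.68067 × 10^-12) = 8.00264 × 10^8 m²/s²
vₐ = 28288.9 m/s ≈ 28.29 km/s

Final answer: vₚ = 241.5 km/s, vₐ = 28.29 km/s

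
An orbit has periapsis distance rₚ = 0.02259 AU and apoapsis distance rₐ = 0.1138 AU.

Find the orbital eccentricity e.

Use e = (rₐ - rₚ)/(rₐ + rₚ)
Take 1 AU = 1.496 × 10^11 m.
rₚ = 0.02259 AU = 3.37946 × 10^9 m
rₐ = 0.1138 AU = 1.70245 × 10^10 m
rₐ − rₚ = 1.3645 × 10^10 m
rₐ + rₚ = 2.04039 × 10^10 m
e = (rₐ − rₚ)/(rₐ + rₚ) = 0.668744

Final answer: e = 0.6687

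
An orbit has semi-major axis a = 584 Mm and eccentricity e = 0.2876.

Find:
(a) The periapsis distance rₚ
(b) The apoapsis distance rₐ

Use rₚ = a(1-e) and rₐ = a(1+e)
a = 584 Mm = 5.84 × 10^8 m
e = 0.2876:  1 − e = 0.7124,  1 + e = 1.2876
(a) rₚ = a(1 − e) = 5.84 × 10^8 m × 0.7124 = 4.16042 × 10^8 m ≈ 416 Mm
(b) rₐ = a(1 + e) = 5.84 × 10^8 m × 1.2876 = 7.51958 × 10^8 m ≈ 752 Mm

Final answer:
(a) rₚ = 416 Mm
(b) rₐ = 752 Mm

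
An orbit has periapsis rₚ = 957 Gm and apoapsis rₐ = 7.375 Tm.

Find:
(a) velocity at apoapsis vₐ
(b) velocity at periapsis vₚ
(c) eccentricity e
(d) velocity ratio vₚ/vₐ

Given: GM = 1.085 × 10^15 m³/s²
rₚ = 957 Gm = 9.57 × 10^11 m
rₐ = 7.375 Tm = 7.375 × 10^12 m
GM = 1.085 × 10^15 m³/s²
a = (rₚ + rₐ)/2 = 4.166 × 10^12 m
e = (rₐ − rₚ)/(rₐ + rₚ) = (6.418 × 10^12) / (8.332 × 10^12) = 0.770283
(a) vₐ² = GM (2/rₐ − 1/a) = 1.085 × 10^15 × (2.71186 × 10^-13 − 2.40038 × 10^-13) = 33.7956 m²/s²;  vₐ = 5.8134 m/s ≈ 5.813 m/s
(b) vₚ² = GM (2/rₚ − 1/a) = 1.085 × 10^15 × (2.08986 × 10^-12 − 2.40038 × 10^-13) = 2007.06 m²/s²;  vₚ = 44.8002 m/s ≈ 44.8 m/s
(c) e = 0.770283 ≈ 0.7703
(d) vₚ/vₐ = rₐ/rₚ (angular momentum) = (7.375 × 10^12) / (9.57 × 10^11) = 7.70637 ≈ 7.706

Final answer:
(a) velocity at apoapsis vₐ = 5.813 m/s
(b) velocity at periapsis vₚ = 44.8 m/s
(c) eccentricity e = 0.7703
(d) velocity ratio vₚ/vₐ = 7.706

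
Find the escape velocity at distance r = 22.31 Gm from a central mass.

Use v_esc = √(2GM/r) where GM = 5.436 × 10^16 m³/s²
r = 22.31 Gm = 2.231 × 10^10 m
GM = 5.436 × 10^16 m³/s²
2GM/r = 2 × (5.436 × 10^16) / (2.231 × 10^10) = 4.87315 × 10^6 m²/s²
v_esc = √(2GM/r) = 2207.52 m/s ≈ 2.208 km/s

Final answer: 2.208 km/s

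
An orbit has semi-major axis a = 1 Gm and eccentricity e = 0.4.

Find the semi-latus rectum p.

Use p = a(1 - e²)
a = 1 Gm = 1 × 10^9 m
e = 0.4,  e² = 0.16,  1 − e² = 0.84
p = a(1 − e²) = 1 × 10^9 m × 0.84 = 8.4 × 10^8 m ≈ 840 Mm

Final answer: p = 840 Mm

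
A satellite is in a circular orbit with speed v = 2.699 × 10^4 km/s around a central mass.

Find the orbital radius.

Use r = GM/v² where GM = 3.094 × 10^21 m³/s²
v = 2.699 × 10^4 km/s = 2.699 × 10^7 m/s
GM = 3.094 × 10^21 m³/s²
v² = 7.2846 × 10^14 m²/s²
r = GM/v² = (3.094 × 10^21) / (7.2846 × 10^14) = 4.24732 × 10^6 m ≈ 4.247 Mm

Final answer: 4.247 Mm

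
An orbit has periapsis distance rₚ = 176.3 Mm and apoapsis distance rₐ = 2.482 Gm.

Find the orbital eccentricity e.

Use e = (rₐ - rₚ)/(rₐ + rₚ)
rₚ = 176.3 Mm = 1.763 × 10^8 m
rₐ = 2.482 Gm = 2.482 × 10^9 m
rₐ − rₚ = 2.3057 × 10^9 m
rₐ + rₚ = 2.6583 × 10^9 m
e = (rₐ − rₚ)/(rₐ + rₚ) = 0.867359

Final answer: e = 0.8674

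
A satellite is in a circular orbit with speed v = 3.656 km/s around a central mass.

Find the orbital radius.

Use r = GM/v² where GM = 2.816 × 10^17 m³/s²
v = 3.656 km/s = 3656 m/s
GM = 2.816 × 10^17 m³/s²
v² = 1.33663 × 10^7 m²/s²
r = GM/v² = (2.816 × 10^17) / (1.33663 × 10^7) = 2.10679 × 10^10 m ≈ 21.07 Gm

Final answer: 21.07 Gm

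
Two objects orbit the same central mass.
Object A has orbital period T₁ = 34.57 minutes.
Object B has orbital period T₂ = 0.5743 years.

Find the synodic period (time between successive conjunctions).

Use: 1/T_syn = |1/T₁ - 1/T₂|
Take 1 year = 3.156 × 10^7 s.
T₁ = 34.57 minutes = 2074.2 s
T₂ = 0.5743 years = 1.81249 × 10^7 s
1/T₁ = 0.000482114 s⁻¹
1/T₂ = 5.51727 × 10^-8 s⁻¹
|1/T₁ − 1/T₂| = 0.000482058 s⁻¹
T_syn = 1 / |1/T₁ − 1/T₂| = 2074.44 s ≈ 34.57 minutes

Final answer: T_syn = 34.57 minutes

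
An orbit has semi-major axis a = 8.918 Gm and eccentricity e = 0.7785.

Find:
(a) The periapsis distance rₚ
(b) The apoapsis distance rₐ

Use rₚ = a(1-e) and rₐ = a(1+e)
a = 8.918 Gm = 8.918 × 10^9 m
e = 0.7785:  1 − e = 0.2215,  1 + e = 1.7785
(a) rₚ = a(1 − e) = 8.918 × 10^9 m × 0.2215 = 1.97534 × 10^9 m ≈ 1.975 Gm
(b) rₐ = a(1 + e) = 8.918 × 10^9 m × 1.7785 = 1.58607 × 10^10 m ≈ 15.86 Gm

Final answer:
(a) rₚ = 1.975 Gm
(b) rₐ = 15.86 Gm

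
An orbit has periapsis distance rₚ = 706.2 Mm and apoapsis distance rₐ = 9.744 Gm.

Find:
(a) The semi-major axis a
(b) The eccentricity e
rₚ = 706.2 Mm = 7.062 × 10^8 m
rₐ = 9.744 Gm = 9.744 × 10^9 m
(a) a = (rₚ + rₐ)/2 = 5.2251 × 10^9 m ≈ 5.225 Gm
(b) e = (rₐ − rₚ)/(rₐ + rₚ) = (9.0378 × 10^9) / (1.04502 × 10^10) = 0.864845

Final answer:
(a) a = 5.225 Gm
(b) e = 0.8648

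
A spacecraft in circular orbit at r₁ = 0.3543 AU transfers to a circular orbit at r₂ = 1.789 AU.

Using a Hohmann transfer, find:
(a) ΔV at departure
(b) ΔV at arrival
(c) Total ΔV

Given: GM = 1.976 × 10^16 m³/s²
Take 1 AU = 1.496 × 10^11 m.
r₁ = 0.3543 AU = 5.30033 × 10^10 m
r₂ = 1.789 AU = 2.67634 × 10^11 m
GM = 1.976 × 10^16 m³/s²
Transfer ellipse: a_t = (r₁ + r₂)/2 = 1.60319 × 10^11 m
Circular speed at r₁: v₁ = √(GM/r₁) = 610.579 m/s
Transfer speed at r₁ (periapsis): v₁ₜ = √(GM(2/r₁ − 1/a_t)) = 788.898 m/s
(a) ΔV₁ = v₁ₜ − v₁ = 178.319 m/s ≈ 178.3 m/s
Circular speed at r₂: v₂ = √(GM/r₂) = 271.721 m/s
Transfer speed at r₂ (apoapsis): v₂ₜ = √(GM(2/r₂ − 1/a_t)) = 156.236 m/s
(b) ΔV₂ = v₂ − v₂ₜ = 115.484 m/s ≈ 115.5 m/s
(c) ΔV_total = ΔV₁ + ΔV₂ = 293.803 m/s ≈ 293.8 m/s

Final answer:
(a) ΔV₁ = 178.3 m/s
(b) ΔV₂ = 115.5 m/s
(c) ΔV_total = 293.8 m/s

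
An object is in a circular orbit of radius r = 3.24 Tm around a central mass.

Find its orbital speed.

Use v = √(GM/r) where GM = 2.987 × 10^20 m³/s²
r = 3.24 Tm = 3.24 × 10^12 m
GM = 2.987 × 10^20 m³/s²
GM/r = (2.987 × 10^20) / (3.24 × 10^12) = 9.21914 × 10^7 m²/s²
v = √(GM/r) = 9601.63 m/s ≈ 9.602 km/s

Final answer: 9.602 km/s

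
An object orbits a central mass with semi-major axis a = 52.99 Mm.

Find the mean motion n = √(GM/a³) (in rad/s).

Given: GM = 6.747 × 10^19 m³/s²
a = 52.99 Mm = 5.299 × 10^7 m
GM = 6.747 × 10^19 m³/s²
a³ = 1.48793 × 10^23 m³
GM/a³ = (6.747 × 10^19) / (1.48793 × 10^23) = 0.00045345 s⁻²
n = √(GM/a³) = 0.0212944 rad/s ≈ 0.02129 rad/s

Final answer: n = 0.02129 rad/s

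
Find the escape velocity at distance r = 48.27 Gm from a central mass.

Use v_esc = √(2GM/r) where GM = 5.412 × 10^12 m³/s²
r = 48.27 Gm = 4.827 × 10^10 m
GM = 5.412 × 10^12 m³/s²
2GM/r = 2 × (5.412 × 10^12) / (4.827 × 10^10) = 224.239 m²/s²
v_esc = √(2GM/r) = 14.9746 m/s ≈ 14.97 m/s

Final answer: 14.97 m/s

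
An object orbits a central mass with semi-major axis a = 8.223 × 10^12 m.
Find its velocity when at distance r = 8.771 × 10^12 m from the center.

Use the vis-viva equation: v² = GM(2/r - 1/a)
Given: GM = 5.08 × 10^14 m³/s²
a = 8.223 × 10^12 m
r = 8.771 × 10^12 m
GM = 5.08 × 10^14 m³/s²
2/r − 1/a = 2.28024 × 10^-13 − 1.2161 × 10^-13 = 1.06414 × 10^-13 m⁻¹
v² = GM (2/r − 1/a) = 54.0583 m²/s²
v = 7.35244 m/s ≈ 7.352 m/s

Final answer: 7.352 m/s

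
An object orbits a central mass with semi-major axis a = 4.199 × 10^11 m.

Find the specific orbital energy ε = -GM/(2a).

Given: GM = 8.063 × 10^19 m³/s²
a = 4.199 × 10^11 m
GM = 8.063 × 10^19 m³/s²
2a = 8.398 × 10^11 m
ε = −GM/(2a) = -9.6011 × 10^7 J/kg ≈ -96.01 MJ/kg

Final answer: -96.01 MJ/kg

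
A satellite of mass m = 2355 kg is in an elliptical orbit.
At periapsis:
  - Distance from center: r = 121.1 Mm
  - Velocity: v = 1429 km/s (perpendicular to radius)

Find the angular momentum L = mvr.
r = 121.1 Mm = 1.211 × 10^8 m
v = 1429 km/s = 1.429 × 10^6 m/s
vr = 1.429 × 10^6 × 1.211 × 10^8 = 1.73052 × 10^14 m²/s
L = m × vr = 2355 × 1.73052 × 10^14 = 4.07537 × 10^17 kg·m²/s ≈ 4.075 × 10^17 kg·m²/s

Final answer: L = 4.075 × 10^17 kg·m²/s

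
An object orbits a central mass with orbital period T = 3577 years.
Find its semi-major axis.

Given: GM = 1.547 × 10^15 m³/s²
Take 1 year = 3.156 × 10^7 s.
T = 3577 years = 1.1289 × 10^11 s
GM = 1.547 × 10^15 m³/s²
Kepler's third law: a³ = GM T² / (4π²)
T² = 1.27442 × 10^22 s²
a³ = (1.547 × 10^15) × (1.27442 × 10^22) / (4π²) = 4.99393 × 10^35 m³
a = (a³)^(1/3) = 7.93379 × 10^11 m ≈ 793.4 Gm

Final answer: 793.4 Gm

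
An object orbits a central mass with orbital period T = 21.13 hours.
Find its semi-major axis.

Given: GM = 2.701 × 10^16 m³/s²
T = 21.13 hours = 76068 s
GM = 2.701 × 10^16 m³/s²
Kepler's third law: a³ = GM T² / (4π²)
T² = 5.78634 × 10^9 s²
a³ = (2.701 × 10^16) × (5.78634 × 10^9) / (4π²) = 3.95885 × 10^24 m³
a = (a³)^(1/3) = 1.58194 × 10^8 m ≈ 158.2 Mm

Final answer: 158.2 Mm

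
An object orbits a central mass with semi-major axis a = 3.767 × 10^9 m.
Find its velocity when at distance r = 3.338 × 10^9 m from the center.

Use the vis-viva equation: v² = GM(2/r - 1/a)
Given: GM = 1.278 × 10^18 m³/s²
a = 3.767 × 10^9 m
r = 3.338 × 10^9 m
GM = 1.278 × 10^18 m³/s²
2/r − 1/a = 5.99161 × 10^-10 − 2.65463 × 10^-10 = 3.33698 × 10^-10 m⁻¹
v² = GM (2/r − 1/a) = 4.26466 × 10^8 m²/s²
v = 20651.1 m/s ≈ 20.65 km/s

Final answer: 20.65 km/s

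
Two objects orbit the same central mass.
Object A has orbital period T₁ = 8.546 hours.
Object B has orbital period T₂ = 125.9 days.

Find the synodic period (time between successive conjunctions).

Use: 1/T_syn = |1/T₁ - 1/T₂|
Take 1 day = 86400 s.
T₁ = 8.546 hours = 30765.6 s
T₂ = 125.9 days = 1.08778 × 10^7 s
1/T₁ = 3.25038 × 10^-5 s⁻¹
1/T₂ = 9.19307 × 10^-8 s⁻¹
|1/T₁ − 1/T₂| = 3.24119 × 10^-5 s⁻¹
T_syn = 1 / |1/T₁ − 1/T₂| = 30852.9 s ≈ 8.57 hours

Final answer: T_syn = 8.57 hours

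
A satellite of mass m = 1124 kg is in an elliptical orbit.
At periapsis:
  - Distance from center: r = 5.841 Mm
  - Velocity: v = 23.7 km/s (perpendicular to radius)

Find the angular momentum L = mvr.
r = 5.841 Mm = 5.841 × 10^6 m
v = 23.7 km/s = 23700 m/s
vr = 23700 × 5.841 × 10^6 = 1.38432 × 10^11 m²/s
L = m × vr = 1124 × 1.38432 × 10^11 = 1.55597 × 10^14 kg·m²/s ≈ 1.556 × 10^14 kg·m²/s

Final answer: L = 1.556 × 10^14 kg·m²/s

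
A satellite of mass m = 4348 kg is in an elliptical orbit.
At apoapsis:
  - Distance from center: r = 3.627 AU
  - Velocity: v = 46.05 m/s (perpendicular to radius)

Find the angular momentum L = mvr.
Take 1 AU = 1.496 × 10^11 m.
r = 3.627 AU = 5.42599 × 10^11 m
v = 46.05 m/s
vr = 46.05 × 5.42599 × 10^11 = 2.49867 × 10^13 m²/s
L = m × vr = 4348 × 2.49867 × 10^13 = 1.08642 × 10^17 kg·m²/s ≈ 1.086 × 10^17 kg·m²/s

Final answer: L = 1.086 × 10^17 kg·m²/s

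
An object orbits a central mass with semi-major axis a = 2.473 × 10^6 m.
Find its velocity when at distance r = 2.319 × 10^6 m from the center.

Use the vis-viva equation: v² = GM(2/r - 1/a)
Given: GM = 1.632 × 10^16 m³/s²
a = 2.473 × 10^6 m
r = 2.319 × 10^6 m
GM = 1.632 × 10^16 m³/s²
2/r − 1/a = 8.62441 × 10^-7 − 4.04367 × 10^-7 = 4.58074 × 10^-7 m⁻¹
v² = GM (2/r − 1/a) = 7.47576 × 10^9 m²/s²
v = 86462.5 m/s ≈ 86.46 km/s

Final answer: 86.46 km/s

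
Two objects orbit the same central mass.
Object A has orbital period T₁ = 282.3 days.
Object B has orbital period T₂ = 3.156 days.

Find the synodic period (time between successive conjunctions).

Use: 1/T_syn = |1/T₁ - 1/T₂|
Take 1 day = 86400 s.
T₁ = 282.3 days = 2.43907 × 10^7 s
T₂ = 3.156 days = 272678 s
1/T₁ = 4.09992 × 10^-8 s⁻¹
1/T₂ = 3.66732 × 10^-6 s⁻¹
|1/T₁ − 1/T₂| = 3.62632 × 10^-6 s⁻¹
T_syn = 1 / |1/T₁ − 1/T₂| = 275761 s ≈ 3.192 days

Final answer: T_syn = 3.192 days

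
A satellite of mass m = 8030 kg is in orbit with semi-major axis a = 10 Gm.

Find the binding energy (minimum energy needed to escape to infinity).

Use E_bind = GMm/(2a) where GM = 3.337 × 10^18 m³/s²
a = 10 Gm = 1 × 10^10 m
GM = 3.337 × 10^18 m³/s²
m = 8030 kg
GMm = 3.337 × 10^18 × 8030 = 2.67961 × 10^22 m³·kg/s²
2a = 2 × 10^10 m
E_bind = GMm/(2a) = 1.33981 × 10^12 J ≈ 1.34 TJ

Final answer: 1.34 TJ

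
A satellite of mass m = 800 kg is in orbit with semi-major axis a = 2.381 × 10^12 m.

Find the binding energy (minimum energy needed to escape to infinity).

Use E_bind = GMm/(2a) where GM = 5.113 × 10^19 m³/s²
a = 2.381 × 10^12 m
GM = 5.113 × 10^19 m³/s²
m = 800 kg
GMm = 5.113 × 10^19 × 800 = 4.0904 × 10^22 m³·kg/s²
2a = 4.762 × 10^12 m
E_bind = GMm/(2a) = 8.58967 × 10^9 J ≈ 8.59 GJ

Final answer: 8.59 GJ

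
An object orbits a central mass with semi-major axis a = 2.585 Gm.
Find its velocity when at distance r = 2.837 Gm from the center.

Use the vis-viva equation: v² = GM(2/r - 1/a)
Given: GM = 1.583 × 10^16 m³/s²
a = 2.585 Gm = 2.585 × 10^9 m
r = 2.837 Gm = 2.837 × 10^9 m
GM = 1.583 × 10^16 m³/s²
2/r − 1/a = 7.0497 × 10^-10 − 3.86847 × 10^-10 = 3.18123 × 10^-10 m⁻¹
v² = GM (2/r − 1/a) = 5.03588 × 10^6 m²/s²
v = 2244.08 m/s ≈ 2.244 km/s

Final answer: 2.244 km/s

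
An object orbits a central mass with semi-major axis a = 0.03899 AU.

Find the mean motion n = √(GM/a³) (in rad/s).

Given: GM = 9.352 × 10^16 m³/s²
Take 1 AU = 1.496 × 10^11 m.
a = 0.03899 AU = 5.8329 × 10^9 m
GM = 9.352 × 10^16 m³/s²
a³ = 1.98452 × 10^29 m³
GM/a³ = (9.352 × 10^16) / (1.98452 × 10^29) = 4.71249 × 10^-13 s⁻²
n = √(GM/a³) = 6.86475 × 10^-7 rad/s ≈ 6.865 × 10^-7 rad/s

Final answer: n = 6.865 × 10^-7 rad/s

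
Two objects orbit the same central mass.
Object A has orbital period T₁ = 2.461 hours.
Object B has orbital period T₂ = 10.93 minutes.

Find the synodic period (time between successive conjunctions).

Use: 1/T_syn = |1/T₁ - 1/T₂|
T₁ = 2.461 hours = 8859.6 s
T₂ = 10.93 minutes = 655.8 s
1/T₁ = 0.000112872 s⁻¹
1/T₂ = 0.00152486 s⁻¹
|1/T₁ − 1/T₂| = 0.00141198 s⁻¹
T_syn = 1 / |1/T₁ − 1/T₂| = 708.224 s ≈ 11.8 minutes

Final answer: T_syn = 11.8 minutes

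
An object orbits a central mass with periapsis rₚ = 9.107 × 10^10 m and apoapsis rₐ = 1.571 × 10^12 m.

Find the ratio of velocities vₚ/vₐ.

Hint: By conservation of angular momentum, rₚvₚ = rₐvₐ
rₚ = 9.107 × 10^10 m
rₐ = 1.571 × 10^12 m
rₚvₚ = rₐvₐ  ⇒  vₚ/vₐ = rₐ/rₚ
vₚ/vₐ = (1.571 × 10^12) / (9.107 × 10^10) = 17.2505

Final answer: vₚ/vₐ = 17.25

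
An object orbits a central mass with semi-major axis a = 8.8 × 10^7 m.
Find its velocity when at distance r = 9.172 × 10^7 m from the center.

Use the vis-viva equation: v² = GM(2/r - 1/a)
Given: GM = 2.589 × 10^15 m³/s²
a = 8.8 × 10^7 m
r = 9.172 × 10^7 m
GM = 2.589 × 10^15 m³/s²
2/r − 1/a = 2.18055 × 10^-8 − 1.13636 × 10^-8 = 1.04419 × 10^-8 m⁻¹
v² = GM (2/r − 1/a) = 2.7034 × 10^7 m²/s²
v = 5199.42 m/s ≈ 5.199 km/s

Final answer: 5.199 km/s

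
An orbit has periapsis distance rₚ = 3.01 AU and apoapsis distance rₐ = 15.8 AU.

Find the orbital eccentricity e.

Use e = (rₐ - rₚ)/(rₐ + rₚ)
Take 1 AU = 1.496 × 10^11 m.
rₚ = 3.01 AU = 4.50296 × 10^11 m
rₐ = 15.8 AU = 2.36368 × 10^12 m
rₐ − rₚ = 1.91338 × 10^12 m
rₐ + rₚ = 2.81398 × 10^12 m
e = (rₐ − rₚ)/(rₐ + rₚ) = 0.679957

Final answer: e = 0.68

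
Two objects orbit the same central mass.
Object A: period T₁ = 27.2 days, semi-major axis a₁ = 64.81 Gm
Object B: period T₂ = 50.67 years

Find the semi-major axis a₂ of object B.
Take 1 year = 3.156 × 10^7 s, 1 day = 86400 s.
T₁ = 27.2 days = 2.35008 × 10^6 s
T₂ = 50.67 years = 1.59915 × 10^9 s
a₁ = 64.81 Gm = 6.481 × 10^10 m
Kepler's third law: (T₂/T₁)² = (a₂/a₁)³  ⇒  a₂ = a₁ (T₂/T₁)^(2/3)
T₂/T₁ = 680.464
(T₂/T₁)^(2/3) = 77.3636
a₂ = 6.481 × 10^10 m × 77.3636 = 5.01394 × 10^12 m ≈ 5.014 Tm

Final answer: a₂ = 5.014 Tm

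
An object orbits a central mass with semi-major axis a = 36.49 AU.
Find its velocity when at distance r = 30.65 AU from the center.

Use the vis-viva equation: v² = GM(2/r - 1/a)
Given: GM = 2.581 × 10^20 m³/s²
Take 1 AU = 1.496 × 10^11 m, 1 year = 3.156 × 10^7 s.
a = 36.49 AU = 5.4589 × 10^12 m
r = 30.65 AU = 4.58524 × 10^12 m
GM = 2.581 × 10^20 m³/s²
2/r − 1/a = 4.36182 × 10^-13 − 1.83187 × 10^-13 = 2.52995 × 10^-13 m⁻¹
v² = GM (2/r − 1/a) = 6.52981 × 10^7 m²/s²
v = 8080.72 m/s ≈ 1.705 AU/year

Final answer: 1.705 AU/year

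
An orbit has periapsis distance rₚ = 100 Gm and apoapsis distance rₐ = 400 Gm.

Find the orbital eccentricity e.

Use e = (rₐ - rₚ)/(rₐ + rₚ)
rₚ = 100 Gm = 1 × 10^11 m
rₐ = 400 Gm = 4 × 10^11 m
rₐ − rₚ = 3 × 10^11 m
rₐ + rₚ = 5 × 10^11 m
e = (rₐ − rₚ)/(rₐ + rₚ) = 0.6

Final answer: e = 0.6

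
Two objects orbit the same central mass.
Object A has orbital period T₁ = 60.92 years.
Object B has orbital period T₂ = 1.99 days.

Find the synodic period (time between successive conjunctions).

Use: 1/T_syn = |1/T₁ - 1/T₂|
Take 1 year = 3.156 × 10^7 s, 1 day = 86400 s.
T₁ = 60.92 years = 1.92264 × 10^9 s
T₂ = 1.99 days = 171936 s
1/T₁ = 5.20119 × 10^-10 s⁻¹
1/T₂ = 5.81612 × 10^-6 s⁻¹
|1/T₁ − 1/T₂| = 5.8156 × 10^-6 s⁻¹
T_syn = 1 / |1/T₁ − 1/T₂| = 171951 s ≈ 1.99 days

Final answer: T_syn = 1.99 days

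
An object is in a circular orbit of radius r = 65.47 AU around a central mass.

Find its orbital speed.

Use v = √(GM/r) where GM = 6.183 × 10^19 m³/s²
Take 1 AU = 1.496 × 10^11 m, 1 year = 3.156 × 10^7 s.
r = 65.47 AU = 9.79431 × 10^12 m
GM = 6.183 × 10^19 m³/s²
GM/r = (6.183 × 10^19) / (9.79431 × 10^12) = 6.31285 × 10^6 m²/s²
v = √(GM/r) = 2512.54 m/s ≈ 0.5301 AU/year

Final answer: 0.5301 AU/year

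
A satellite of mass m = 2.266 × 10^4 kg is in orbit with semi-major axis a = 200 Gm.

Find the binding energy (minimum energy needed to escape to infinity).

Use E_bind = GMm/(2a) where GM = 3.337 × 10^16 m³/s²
a = 200 Gm = 2 × 10^11 m
GM = 3.337 × 10^16 m³/s²
m = 2.266 × 10^4 kg
GMm = 3.337 × 10^16 × 22660 = 7.56164 × 10^20 m³·kg/s²
2a = 4 × 10^11 m
E_bind = GMm/(2a) = 1.89041 × 10^9 J ≈ 1.89 GJ

Final answer: 1.89 GJ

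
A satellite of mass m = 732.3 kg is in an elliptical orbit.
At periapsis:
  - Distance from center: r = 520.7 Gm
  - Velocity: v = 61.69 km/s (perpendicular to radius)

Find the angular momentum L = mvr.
r = 520.7 Gm = 5.207 × 10^11 m
v = 61.69 km/s = 61690 m/s
vr = 61690 × 5.207 × 10^11 = 3.2122 × 10^16 m²/s
L = m × vr = 732.3 × 3.2122 × 10^16 = 2.35229 × 10^19 kg·m²/s ≈ 2.352 × 10^19 kg·m²/s

Final answer: L = 2.352 × 10^19 kg·m²/s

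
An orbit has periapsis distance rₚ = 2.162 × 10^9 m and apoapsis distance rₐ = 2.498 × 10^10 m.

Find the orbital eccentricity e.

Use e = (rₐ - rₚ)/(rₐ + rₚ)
rₚ = 2.162 × 10^9 m
rₐ = 2.498 × 10^10 m
rₐ − rₚ = 2.2818 × 10^10 m
rₐ + rₚ = 2.7142 × 10^10 m
e = (rₐ − rₚ)/(rₐ + rₚ) = 0.84069

Final answer: e = 0.8407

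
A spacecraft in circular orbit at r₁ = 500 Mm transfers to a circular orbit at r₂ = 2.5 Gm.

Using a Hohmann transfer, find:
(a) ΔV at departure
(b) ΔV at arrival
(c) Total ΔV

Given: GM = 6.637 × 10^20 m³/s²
r₁ = 500 Mm = 5 × 10^8 m
r₂ = 2.5 Gm = 2.5 × 10^9 m
GM = 6.637 × 10^20 m³/s²
Transfer ellipse: a_t = (r₁ + r₂)/2 = 1.5 × 10^9 m
Circular speed at r₁: v₁ = √(GM/r₁) = 1.15213 × 10^6 m/s
Transfer speed at r₁ (periapsis): v₁ₜ = √(GM(2/r₁ − 1/a_t)) = 1.48739 × 10^6 m/s
(a) ΔV₁ = v₁ₜ − v₁ = 335263 m/s ≈ 335.3 km/s
Circular speed at r₂: v₂ = √(GM/r₂) = 515248 m/s
Transfer speed at r₂ (apoapsis): v₂ₜ = √(GM(2/r₂ − 1/a_t)) = 297478 m/s
(b) ΔV₂ = v₂ − v₂ₜ = 217769 m/s ≈ 217.8 km/s
(c) ΔV_total = ΔV₁ + ΔV₂ = 553032 m/s ≈ 553 km/s

Final answer:
(a) ΔV₁ = 335.3 km/s
(b) ΔV₂ = 217.8 km/s
(c) ΔV_total = 553 km/s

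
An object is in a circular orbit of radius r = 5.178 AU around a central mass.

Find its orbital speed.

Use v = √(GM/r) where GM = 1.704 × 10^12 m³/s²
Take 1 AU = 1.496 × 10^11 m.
r = 5.178 AU = 7.74629 × 10^11 m
GM = 1.704 × 10^12 m³/s²
GM/r = (1.704 × 10^12) / (7.74629 × 10^11) = 2.19976 m²/s²
v = √(GM/r) = 1.48316 m/s ≈ 1.483 m/s

Final answer: 1.483 m/s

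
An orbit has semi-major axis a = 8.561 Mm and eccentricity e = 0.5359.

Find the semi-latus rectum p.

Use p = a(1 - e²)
a = 8.561 Mm = 8.561 × 10^6 m
e = 0.5359,  e² = 0.287189,  1 − e² = 0.712811
p = a(1 − e²) = 8.561 × 10^6 m × 0.712811 = 6.10238 × 10^6 m ≈ 6.102 Mm

Final answer: p = 6.102 Mm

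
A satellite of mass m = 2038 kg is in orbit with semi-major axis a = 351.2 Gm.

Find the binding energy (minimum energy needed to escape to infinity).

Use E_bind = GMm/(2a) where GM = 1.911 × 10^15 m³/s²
a = 351.2 Gm = 3.512 × 10^11 m
GM = 1.911 × 10^15 m³/s²
m = 2038 kg
GMm = 1.911 × 10^15 × 2038 = 3.89462 × 10^18 m³·kg/s²
2a = 7.024 × 10^11 m
E_bind = GMm/(2a) = 5.54473 × 10^6 J ≈ 5.545 MJ

Final answer: 5.545 MJ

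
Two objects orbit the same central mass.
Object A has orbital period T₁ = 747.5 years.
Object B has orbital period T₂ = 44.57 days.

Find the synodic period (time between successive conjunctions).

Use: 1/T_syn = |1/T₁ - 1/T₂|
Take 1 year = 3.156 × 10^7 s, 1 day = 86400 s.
T₁ = 747.5 years = 2.35911 × 10^10 s
T₂ = 44.57 days = 3.85085 × 10^6 s
1/T₁ = 4.23889 × 10^-11 s⁻¹
1/T₂ = 2.59683 × 10^-7 s⁻¹
|1/T₁ − 1/T₂| = 2.59641 × 10^-7 s⁻¹
T_syn = 1 / |1/T₁ − 1/T₂| = 3.85148 × 10^6 s ≈ 44.58 days

Final answer: T_syn = 44.58 days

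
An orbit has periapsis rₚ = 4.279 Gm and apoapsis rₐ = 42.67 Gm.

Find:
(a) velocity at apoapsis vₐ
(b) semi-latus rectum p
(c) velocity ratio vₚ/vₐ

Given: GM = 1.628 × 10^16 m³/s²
rₚ = 4.279 Gm = 4.279 × 10^9 m
rₐ = 42.67 Gm = 4.267 × 10^10 m
GM = 1.628 × 10^16 m³/s²
a = (rₚ + rₐ)/2 = 2.34745 × 10^10 m
e = (rₐ − rₚ)/(rₐ + rₚ) = (3.8391 × 10^10) / (4.6949 × 10^10) = 0.817717
(a) vₐ² = GM (2/rₐ − 1/a) = 1.628 × 10^16 × (4.68713 × 10^-11 − 4.25994 × 10^-11) = 69546.9 m²/s²;  vₐ = 263.717 m/s ≈ 263.7 m/s
(b) 1 − e² = 0.331339;  p = a(1 − e²) = 2.34745 × 10^10 × 0.331339 = 7.77801 × 10^9 m ≈ 7.778 Gm
(c) vₚ/vₐ = rₐ/rₚ (angular momentum) = (4.267 × 10^10) / (4.279 × 10^9) = 9.97196 ≈ 9.972

Final answer:
(a) velocity at apoapsis vₐ = 263.7 m/s
(b) semi-latus rectum p = 7.778 Gm
(c) velocity ratio vₚ/vₐ = 9.972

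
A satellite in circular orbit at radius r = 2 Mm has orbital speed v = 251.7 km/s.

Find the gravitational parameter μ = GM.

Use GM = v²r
r = 2 Mm = 2 × 10^6 m
v = 251.7 km/s = 251700 m/s
v² = 6.33529 × 10^10 m²/s²
GM = v²r = 6.33529 × 10^10 × 2 × 10^6 = 1.26706 × 10^17 m³/s²
GM ≈ 1.267 × 10^17 m³/s²

Final answer: GM = 1.267 × 10^17 m³/s²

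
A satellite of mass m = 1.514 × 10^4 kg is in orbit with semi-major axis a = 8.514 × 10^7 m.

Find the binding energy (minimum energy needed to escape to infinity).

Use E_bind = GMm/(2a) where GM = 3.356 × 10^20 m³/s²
a = 8.514 × 10^7 m
GM = 3.356 × 10^20 m³/s²
m = 1.514 × 10^4 kg
GMm = 3.356 × 10^20 × 15140 = 5.08098 × 10^24 m³·kg/s²
2a = 1.7028 × 10^8 m
E_bind = GMm/(2a) = 2.9839 × 10^16 J ≈ 29.84 PJ

Final answer: 29.84 PJ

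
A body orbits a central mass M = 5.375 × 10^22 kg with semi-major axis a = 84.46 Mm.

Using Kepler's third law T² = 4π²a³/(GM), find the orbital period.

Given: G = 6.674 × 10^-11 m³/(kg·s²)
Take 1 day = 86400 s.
M = 5.375 × 10^22 kg
GM = G × M = 6.674 × 10^-11 × 5.375 × 10^22 = 3.58727 × 10^12 m³/s²
a = 84.46 Mm = 8.446 × 10^7 m
a³ = 6.02495 × 10^23 m³
T = 2π √(a³/GM) = 2π √((6.02495 × 10^23) / (3.58727 × 10^12)) = 2π × 409821 s
T = 2.57498 × 10^6 s ≈ 29.8 days

Final answer: 29.8 days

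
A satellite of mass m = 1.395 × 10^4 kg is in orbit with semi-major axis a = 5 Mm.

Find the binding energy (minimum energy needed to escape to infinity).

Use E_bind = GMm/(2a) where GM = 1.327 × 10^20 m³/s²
a = 5 Mm = 5 × 10^6 m
GM = 1.327 × 10^20 m³/s²
m = 1.395 × 10^4 kg
GMm = 1.327 × 10^20 × 13950 = 1.85116 × 10^24 m³·kg/s²
2a = 1 × 10^7 m
E_bind = GMm/(2a) = 1.85116 × 10^17 J ≈ 185.1 PJ

Final answer: 185.1 PJ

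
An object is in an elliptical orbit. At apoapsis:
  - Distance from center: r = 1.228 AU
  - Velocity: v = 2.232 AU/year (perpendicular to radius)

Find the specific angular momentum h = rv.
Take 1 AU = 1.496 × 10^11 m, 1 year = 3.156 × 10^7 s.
r = 1.228 AU = 1.83709 × 10^11 m
v = 2.232 AU/year = 10580.1 m/s
h = rv = 1.83709 × 10^11 × 10580.1 = 1.94365 × 10^15 m²/s ≈ 1.944 × 10^15 m²/s

Final answer: h = 1.944 × 10^15 m²/s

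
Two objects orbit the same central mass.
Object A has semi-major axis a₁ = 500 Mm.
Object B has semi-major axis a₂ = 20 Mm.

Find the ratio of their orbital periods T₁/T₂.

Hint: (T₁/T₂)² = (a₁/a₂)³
a₁ = 500 Mm = 5 × 10^8 m
a₂ = 20 Mm = 2 × 10^7 m
a₁/a₂ = 25
T₁/T₂ = (a₁/a₂)^(3/2) = (25)^1.5 = 125

Final answer: T₁/T₂ = 125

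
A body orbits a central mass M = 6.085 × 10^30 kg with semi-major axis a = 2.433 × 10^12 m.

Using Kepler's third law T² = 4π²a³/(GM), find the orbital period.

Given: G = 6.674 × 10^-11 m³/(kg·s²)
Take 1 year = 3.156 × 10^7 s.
M = 6.085 × 10^30 kg
GM = G × M = 6.674 × 10^-11 × 6.085 × 10^30 = 4.06113 × 10^20 m³/s²
a = 2.433 × 10^12 m
a³ = 1.44021 × 10^37 m³
T = 2π √(a³/GM) = 2π √((1.44021 × 10^37) / (4.06113 × 10^20)) = 2π × 1.88317 × 10^8 s
T = 1.18323 × 10^9 s ≈ 37.49 years

Final answer: 37.49 years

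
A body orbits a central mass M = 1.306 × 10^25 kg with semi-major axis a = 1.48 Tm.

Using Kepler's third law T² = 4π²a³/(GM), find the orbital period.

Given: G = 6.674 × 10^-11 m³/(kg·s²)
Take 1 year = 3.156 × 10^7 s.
M = 1.306 × 10^25 kg
GM = G × M = 6.674 × 10^-11 × 1.306 × 10^25 = 8.71624 × 10^14 m³/s²
a = 1.48 Tm = 1.48 × 10^12 m
a³ = 3.24179 × 10^36 m³
T = 2π √(a³/GM) = 2π √((3.24179 × 10^36) / (8.71624 × 10^14)) = 2π × 6.09857 × 10^10 s
T = 3.83184 × 10^11 s ≈ 1.214 × 10^4 years

Final answer: 1.214 × 10^4 years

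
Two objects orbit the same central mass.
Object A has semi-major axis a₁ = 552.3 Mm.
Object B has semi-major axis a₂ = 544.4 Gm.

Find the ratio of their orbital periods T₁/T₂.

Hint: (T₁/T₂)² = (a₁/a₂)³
a₁ = 552.3 Mm = 5.523 × 10^8 m
a₂ = 544.4 Gm = 5.444 × 10^11 m
a₁/a₂ = 0.00101451
T₁/T₂ = (a₁/a₂)^(3/2) = (0.00101451)^1.5 = 3.23136 × 10^-5

Final answer: T₁/T₂ = 3.231 × 10^-5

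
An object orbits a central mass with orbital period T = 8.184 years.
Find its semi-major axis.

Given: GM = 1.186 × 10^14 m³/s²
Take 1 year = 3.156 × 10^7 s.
T = 8.184 years = 2.58287 × 10^8 s
GM = 1.186 × 10^14 m³/s²
Kepler's third law: a³ = GM T² / (4π²)
T² = 6.67122 × 10^16 s²
a³ = (1.186 × 10^14) × (6.67122 × 10^16) / (4π²) = 2.00415 × 10^29 m³
a = (a³)^(1/3) = 5.85208 × 10^9 m ≈ 5.852 × 10^9 m

Final answer: 5.852 × 10^9 m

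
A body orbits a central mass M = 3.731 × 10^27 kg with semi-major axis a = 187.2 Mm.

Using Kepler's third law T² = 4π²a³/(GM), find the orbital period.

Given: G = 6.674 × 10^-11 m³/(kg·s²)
M = 3.731 × 10^27 kg
GM = G × M = 6.674 × 10^-11 × 3.731 × 10^27 = 2.49007 × 10^17 m³/s²
a = 187.2 Mm = 1.872 × 10^8 m
a³ = 6.56021 × 10^24 m³
T = 2π √(a³/GM) = 2π √((6.56021 × 10^24) / (2.49007 × 10^17)) = 2π × 5132.78 s
T = 32250.2 s ≈ 8.958 hours

Final answer: 8.958 hours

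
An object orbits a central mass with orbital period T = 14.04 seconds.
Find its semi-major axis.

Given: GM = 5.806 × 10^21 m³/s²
T = 14.04 seconds
GM = 5.806 × 10^21 m³/s²
Kepler's third law: a³ = GM T² / (4π²)
T² = 197.122 s²
a³ = (5.806 × 10^21) × 197.122 / (4π²) = 2.89902 × 10^22 m³
a = (a³)^(1/3) = 3.07197 × 10^7 m ≈ 30.72 Mm

Final answer: 30.72 Mm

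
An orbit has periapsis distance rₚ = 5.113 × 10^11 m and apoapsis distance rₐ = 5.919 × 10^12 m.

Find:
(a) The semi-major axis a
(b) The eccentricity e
rₚ = 5.113 × 10^11 m
rₐ = 5.919 × 10^12 m
(a) a = (rₚ + rₐ)/2 = 3.21515 × 10^12 m ≈ 3.215 × 10^12 m
(b) e = (rₐ − rₚ)/(rₐ + rₚ) = (5.4077 × 10^12) / (6.4303 × 10^12) = 0.840972

Final answer:
(a) a = 3.215 × 10^12 m
(b) e = 0.841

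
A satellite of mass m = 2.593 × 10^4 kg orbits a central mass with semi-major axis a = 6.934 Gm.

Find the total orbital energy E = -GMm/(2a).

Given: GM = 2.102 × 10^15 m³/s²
a = 6.934 Gm = 6.934 × 10^9 m
GM = 2.102 × 10^15 m³/s²
2a = 1.3868 × 10^10 m
GMm = 2.102 × 10^15 × 25930 = 5.45049 × 10^19 m³·kg/s²
E = −GMm/(2a) = -3.93026 × 10^9 J ≈ -3.93 GJ

Final answer: -3.93 GJ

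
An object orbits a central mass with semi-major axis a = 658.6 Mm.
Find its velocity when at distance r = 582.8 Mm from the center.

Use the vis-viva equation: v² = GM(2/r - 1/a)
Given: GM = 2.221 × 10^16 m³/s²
a = 658.6 Mm = 6.586 × 10^8 m
r = 582.8 Mm = 5.828 × 10^8 m
GM = 2.221 × 10^16 m³/s²
2/r − 1/a = 3.43171 × 10^-9 − 1.51837 × 10^-9 = 1.91334 × 10^-9 m⁻¹
v² = GM (2/r − 1/a) = 4.24952 × 10^7 m²/s²
v = 6518.83 m/s ≈ 6.519 km/s

Final answer: 6.519 km/s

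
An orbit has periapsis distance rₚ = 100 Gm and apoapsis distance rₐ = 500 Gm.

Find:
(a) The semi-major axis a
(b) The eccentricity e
rₚ = 100 Gm = 1 × 10^11 m
rₐ = 500 Gm = 5 × 10^11 m
(a) a = (rₚ + rₐ)/2 = 3 × 10^11 m ≈ 300 Gm
(b) e = (rₐ − rₚ)/(rₐ + rₚ) = (4 × 10^11) / (6 × 10^11) = 0.666667

Final answer:
(a) a = 300 Gm
(b) e = 0.6667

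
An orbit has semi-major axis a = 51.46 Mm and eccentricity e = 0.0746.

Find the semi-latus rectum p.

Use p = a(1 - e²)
a = 51.46 Mm = 5.146 × 10^7 m
e = 0.0746,  e² = 0.00556516,  1 − e² = 0.994435
p = a(1 − e²) = 5.146 × 10^7 m × 0.994435 = 5.11736 × 10^7 m ≈ 51.17 Mm

Final answer: p = 51.17 Mm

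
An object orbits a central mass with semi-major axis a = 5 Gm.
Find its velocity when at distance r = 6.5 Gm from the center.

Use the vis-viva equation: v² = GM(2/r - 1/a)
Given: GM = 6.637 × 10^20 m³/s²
a = 5 Gm = 5 × 10^9 m
r = 6.5 Gm = 6.5 × 10^9 m
GM = 6.637 × 10^20 m³/s²
2/r − 1/a = 3.07692 × 10^-10 − 2 × 10^-10 = 1.07692 × 10^-10 m⁻¹
v² = GM (2/r − 1/a) = 7.14754 × 10^10 m²/s²
v = 267349 m/s ≈ 267.3 km/s

Final answer: 267.3 km/s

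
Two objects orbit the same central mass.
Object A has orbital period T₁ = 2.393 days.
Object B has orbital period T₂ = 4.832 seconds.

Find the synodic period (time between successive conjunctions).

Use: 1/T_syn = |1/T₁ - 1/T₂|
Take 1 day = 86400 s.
T₁ = 2.393 days = 206755 s
T₂ = 4.832 seconds
1/T₁ = 4.83664 × 10^-6 s⁻¹
1/T₂ = 0.206954 s⁻¹
|1/T₁ − 1/T₂| = 0.206949 s⁻¹
T_syn = 1 / |1/T₁ − 1/T₂| = 4.83211 s ≈ 4.832 seconds

Final answer: T_syn = 4.832 seconds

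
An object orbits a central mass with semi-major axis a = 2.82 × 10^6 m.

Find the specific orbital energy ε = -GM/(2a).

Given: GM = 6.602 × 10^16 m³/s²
a = 2.82 × 10^6 m
GM = 6.602 × 10^16 m³/s²
2a = 5.64 × 10^6 m
ε = −GM/(2a) = -1.17057 × 10^10 J/kg ≈ -11.71 GJ/kg

Final answer: -11.71 GJ/kg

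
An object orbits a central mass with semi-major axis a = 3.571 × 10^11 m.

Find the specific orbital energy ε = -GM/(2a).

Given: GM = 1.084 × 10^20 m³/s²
a = 3.571 × 10^11 m
GM = 1.084 × 10^20 m³/s²
2a = 7.142 × 10^11 m
ε = −GM/(2a) = -1.51778 × 10^8 J/kg ≈ -151.8 MJ/kg

Final answer: -151.8 MJ/kg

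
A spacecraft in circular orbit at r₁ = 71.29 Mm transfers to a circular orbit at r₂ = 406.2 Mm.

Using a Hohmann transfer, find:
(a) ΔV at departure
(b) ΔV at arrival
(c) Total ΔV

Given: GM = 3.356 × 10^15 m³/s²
r₁ = 71.29 Mm = 7.129 × 10^7 m
r₂ = 406.2 Mm = 4.062 × 10^8 m
GM = 3.356 × 10^15 m³/s²
Transfer ellipse: a_t = (r₁ + r₂)/2 = 2.38745 × 10^8 m
Circular speed at r₁: v₁ = √(GM/r₁) = 6861.15 m/s
Transfer speed at r₁ (periapsis): v₁ₜ = √(GM(2/r₁ − 1/a_t)) = 8949.51 m/s
(a) ΔV₁ = v₁ₜ − v₁ = 2088.37 m/s ≈ 2.088 km/s
Circular speed at r₂: v₂ = √(GM/r₂) = 2874.36 m/s
Transfer speed at r₂ (apoapsis): v₂ₜ = √(GM(2/r₂ − 1/a_t)) = 1570.68 m/s
(b) ΔV₂ = v₂ − v₂ₜ = 1303.68 m/s ≈ 1.304 km/s
(c) ΔV_total = ΔV₁ + ΔV₂ = 3392.05 m/s ≈ 3.392 km/s

Final answer:
(a) ΔV₁ = 2.088 km/s
(b) ΔV₂ = 1.304 km/s
(c) ΔV_total = 3.392 km/s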